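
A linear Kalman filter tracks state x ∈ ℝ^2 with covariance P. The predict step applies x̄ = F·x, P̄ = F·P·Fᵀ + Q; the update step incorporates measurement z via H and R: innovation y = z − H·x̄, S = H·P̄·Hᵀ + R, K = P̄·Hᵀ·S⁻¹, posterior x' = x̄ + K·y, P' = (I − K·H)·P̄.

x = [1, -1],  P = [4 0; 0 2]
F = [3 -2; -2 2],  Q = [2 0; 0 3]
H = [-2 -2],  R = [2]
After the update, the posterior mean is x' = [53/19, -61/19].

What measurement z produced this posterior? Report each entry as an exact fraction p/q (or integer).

z = [1]

x̄ = F·x = [5, -4]
P̄ = F·P·Fᵀ + Q = [46 -32; -32 27]
S = H·P̄·Hᵀ + R = [38]
K = P̄·Hᵀ·S⁻¹ = [-14/19; 5/19]
x' − x̄ = [-42/19, 15/19] = K·y
y = (KᵀK)⁻¹·Kᵀ·(x' − x̄) = [3]
z = y + H·x̄ = [3] + [-2] = [1]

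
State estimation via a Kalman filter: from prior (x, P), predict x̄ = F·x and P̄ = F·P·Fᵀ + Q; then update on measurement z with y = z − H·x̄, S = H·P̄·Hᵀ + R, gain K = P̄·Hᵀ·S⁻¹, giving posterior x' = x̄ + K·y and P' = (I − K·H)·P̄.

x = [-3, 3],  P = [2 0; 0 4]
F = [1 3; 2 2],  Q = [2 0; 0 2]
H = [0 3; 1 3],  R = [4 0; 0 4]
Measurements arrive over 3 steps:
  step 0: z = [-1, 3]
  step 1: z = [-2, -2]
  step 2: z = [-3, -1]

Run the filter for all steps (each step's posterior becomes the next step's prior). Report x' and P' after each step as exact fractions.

step 0: x̄ = F·x = [6, 0]
step 0: P̄ = F·P·Fᵀ + Q = [40 28; 28 26]
step 0: y = z − H·x̄ = [-1, -3]
step 0: S = H·P̄·Hᵀ + R = [238 318; 318 446]
step 0: K = P̄·Hᵀ·S⁻¹ = [-123/314 175/314; 135/628 53/628]
step 0: x' = x̄ + K·y = [741/157, -147/314]
step 0: P' = (I − K·H)·P̄ = [596/157 -82/157; -82/157 45/157]
step 1: x̄ = F·x = [1041/314, 1335/157]
step 1: P̄ = F·P·Fᵀ + Q = [823/157 806/157; 806/157 2222/157]
step 1: y = z − H·x̄ = [-4319/157, -9679/314]
step 1: S = H·P̄·Hᵀ + R = [20626/157 22416/157; 22416/157 26285/157]
step 1: K = P̄·Hᵀ·S⁻¹ = [-28959/126361 40277/126361; 24597/126361 14944/126361]
step 1: x' = x̄ + K·y = [-25960/126361, -62828/126361]
step 1: P' = (I − K·H)·P̄ = [276944/126361 -38612/126361; -38612/126361 32796/126361]
step 2: x̄ = F·x = [-214444/126361, -177576/126361]
step 2: P̄ = F·P·Fᵀ + Q = [593158/126361 441768/126361; 441768/126361 1182786/126361]
step 2: y = z − H·x̄ = [153645/126361, 620811/126361]
step 2: S = H·P̄·Hᵀ + R = [11150518/126361 11970378/126361; 11970378/126361 14394284/126361]
step 2: K = P̄·Hᵀ·S⁻¹ = [-7692075/34056737 10935841/34056737; 6554151/34056737 3990126/34056737]
step 2: x' = x̄ + K·y = [-1032464/2619749, -1560567/2619749]
step 2: P' = (I − K·H)·P̄ = [74511664/34056737 -10256100/34056737; -10256100/34056737 8738868/34056737]

step 0: x' = [741/157, -147/314], P' = [596/157 -82/157; -82/157 45/157]
step 1: x' = [-25960/126361, -62828/126361], P' = [276944/126361 -38612/126361; -38612/126361 32796/126361]
step 2: x' = [-1032464/2619749, -1560567/2619749], P' = [74511664/34056737 -10256100/34056737; -10256100/34056737 8738868/34056737]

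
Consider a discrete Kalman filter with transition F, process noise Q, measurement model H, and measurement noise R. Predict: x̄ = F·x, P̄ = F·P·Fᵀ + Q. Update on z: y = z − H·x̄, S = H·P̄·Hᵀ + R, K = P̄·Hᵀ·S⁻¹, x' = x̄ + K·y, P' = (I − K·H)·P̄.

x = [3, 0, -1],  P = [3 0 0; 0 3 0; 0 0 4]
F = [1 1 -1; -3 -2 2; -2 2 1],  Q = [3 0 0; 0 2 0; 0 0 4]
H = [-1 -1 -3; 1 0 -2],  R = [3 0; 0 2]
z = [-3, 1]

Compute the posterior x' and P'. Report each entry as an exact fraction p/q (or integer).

x' = [5671/1623, -8704/1623, 2317/1623]
P' = [12394/1623 -26842/1623 5288/1623; -26842/1623 65914/1623 -12974/1623; 5288/1623 -12974/1623 2876/1623]

x̄ = F·x = [4, -11, -7]
P̄ = F·P·Fᵀ + Q = [13 -23 -4; -23 57 14; -4 14 32]
y = z − H·x̄ = [-31, -17]
S = H·P̄·Hᵀ + R = [375 234; 234 159]
K = P̄·Hᵀ·S⁻¹ = [-472/1623 303/541; -50/1623 -149/541; -314/1623 -232/1623]
x' = x̄ + K·y = [5671/1623, -8704/1623, 2317/1623]
P' = (I − K·H)·P̄ = [12394/1623 -26842/1623 5288/1623; -26842/1623 65914/1623 -12974/1623; 5288/1623 -12974/1623 2876/1623]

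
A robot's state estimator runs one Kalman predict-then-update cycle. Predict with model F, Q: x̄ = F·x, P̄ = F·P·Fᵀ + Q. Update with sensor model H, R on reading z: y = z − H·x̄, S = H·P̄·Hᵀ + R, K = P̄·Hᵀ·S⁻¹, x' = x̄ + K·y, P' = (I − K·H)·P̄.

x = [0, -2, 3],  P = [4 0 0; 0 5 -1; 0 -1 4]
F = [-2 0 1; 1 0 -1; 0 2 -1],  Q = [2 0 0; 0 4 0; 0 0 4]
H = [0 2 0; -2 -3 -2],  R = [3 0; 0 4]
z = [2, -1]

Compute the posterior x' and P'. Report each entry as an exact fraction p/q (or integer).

x' = [149/346, 148/173, -929/692]
P' = [1485/173 -150/173 -2441/346; -150/173 120/173 -27/173; -2441/346 -27/173 5543/692]

x̄ = F·x = [3, -3, -7]
P̄ = F·P·Fᵀ + Q = [22 -12 -6; -12 12 6; -6 6 32]
y = z − H·x̄ = [8, -18]
S = H·P̄·Hᵀ + R = [51 -48; -48 208]
K = P̄·Hᵀ·S⁻¹ = [-100/173 -79/692; 80/173 -3/346; -18/173 -499/1384]
x' = x̄ + K·y = [149/346, 148/173, -929/692]
P' = (I − K·H)·P̄ = [1485/173 -150/173 -2441/346; -150/173 120/173 -27/173; -2441/346 -27/173 5543/692]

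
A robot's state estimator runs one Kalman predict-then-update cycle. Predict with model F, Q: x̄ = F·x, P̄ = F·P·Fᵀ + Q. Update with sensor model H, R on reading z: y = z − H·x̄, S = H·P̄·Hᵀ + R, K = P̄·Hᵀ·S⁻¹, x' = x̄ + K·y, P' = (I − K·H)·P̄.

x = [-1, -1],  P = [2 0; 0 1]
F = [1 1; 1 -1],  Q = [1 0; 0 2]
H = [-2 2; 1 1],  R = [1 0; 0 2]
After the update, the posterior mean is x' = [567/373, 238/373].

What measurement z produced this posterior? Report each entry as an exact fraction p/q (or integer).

x̄ = F·x = [-2, 0]
P̄ = F·P·Fᵀ + Q = [4 1; 1 5]
S = H·P̄·Hᵀ + R = [29 2; 2 13]
K = P̄·Hᵀ·S⁻¹ = [-88/373 157/373; 92/373 158/373]
x' − x̄ = [1313/373, 238/373] = K·y
y = (KᵀK)⁻¹·Kᵀ·(x' − x̄) = [-6, 5]
z = y + H·x̄ = [-6, 5] + [4, -2] = [-2, 3]

z = [-2, 3]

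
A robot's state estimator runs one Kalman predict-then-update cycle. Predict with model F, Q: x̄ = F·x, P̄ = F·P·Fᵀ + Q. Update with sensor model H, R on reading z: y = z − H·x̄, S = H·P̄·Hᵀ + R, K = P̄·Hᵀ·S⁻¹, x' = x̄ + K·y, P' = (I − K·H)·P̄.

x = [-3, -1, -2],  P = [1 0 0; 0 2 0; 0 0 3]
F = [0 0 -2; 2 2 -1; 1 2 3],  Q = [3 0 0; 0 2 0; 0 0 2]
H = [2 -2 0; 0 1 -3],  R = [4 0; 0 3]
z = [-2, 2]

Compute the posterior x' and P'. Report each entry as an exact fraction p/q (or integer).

x̄ = F·x = [4, -6, -11]
P̄ = F·P·Fᵀ + Q = [15 6 -18; 6 17 1; -18 1 38]
y = z − H·x̄ = [-22, -25]
S = H·P̄·Hᵀ + R = [84 92; 92 356]
K = P̄·Hᵀ·S⁻¹ = [111/2680 423/2680; -57/134 10/67; -783/5360 -1499/5360]
x' = x̄ + K·y = [-2297/2680, -25/67, -4259/5360]
P' = (I − K·H)·P̄ = [6411/1340 315/67 3777/2680; 315/67 372/67 114/67; 3777/2680 114/67 4539/5360]

x' = [-2297/2680, -25/67, -4259/5360]
P' = [6411/1340 315/67 3777/2680; 315/67 372/67 114/67; 3777/2680 114/67 4539/5360]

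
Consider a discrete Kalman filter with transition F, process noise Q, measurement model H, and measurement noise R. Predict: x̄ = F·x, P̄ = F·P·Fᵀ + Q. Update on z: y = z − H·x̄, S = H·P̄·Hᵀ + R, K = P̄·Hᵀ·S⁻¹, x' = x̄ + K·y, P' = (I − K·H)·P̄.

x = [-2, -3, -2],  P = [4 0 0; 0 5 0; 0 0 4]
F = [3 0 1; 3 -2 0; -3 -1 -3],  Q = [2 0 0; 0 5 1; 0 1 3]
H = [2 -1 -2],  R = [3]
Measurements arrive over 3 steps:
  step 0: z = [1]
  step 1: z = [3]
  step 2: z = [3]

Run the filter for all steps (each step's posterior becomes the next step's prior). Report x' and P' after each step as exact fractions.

step 0: x̄ = F·x = [-8, 0, 15]
step 0: P̄ = F·P·Fᵀ + Q = [42 36 -48; 36 61 -25; -48 -25 80]
step 0: y = z − H·x̄ = [47]
step 0: S = H·P̄·Hᵀ + R = [692]
step 0: K = P̄·Hᵀ·S⁻¹ = [36/173; 61/692; -231/692]
step 0: x' = x̄ + K·y = [308/173, 2867/692, -477/692]
step 0: P' = (I − K·H)·P̄ = [2082/173 4032/173 12/173; 4032/173 38491/692 -3209/692; 12/173 -3209/692 1999/692]
step 1: x̄ = F·x = [3219/692, -1019/346, -1283/173]
step 1: P̄ = F·P·Fᵀ + Q = [78623/692 -7627/346 -31675/173; -7627/346 9710/173 7855/173; -31675/173 7855/173 52972/173]
step 1: y = z − H·x̄ = [-4166/173]
step 1: S = H·P̄·Hᵀ + R = [600814/173]
step 1: K = P̄·Hᵀ·S⁻¹ = [106475/600814; -33047/600814; -177149/600814]
step 1: x' = x̄ + K·y = [461621/1201628, -973647/600814, -94918/300407]
step 1: P' = (I − K·H)·P̄ = [5462707/1201628 3547616/300407 -975975/600814; 3547616/300407 27409247/600814 -6559821/600814; -975975/600814 -6559821/600814 2569659/600814]
step 2: x̄ = F·x = [1005191/1201628, 5279451/1201628, 1701447/1201628]
step 2: P̄ = F·P·Fᵀ + Q = [44995237/1201628 -15594987/1201628 -70610667/1201628; -15594987/1201628 104160911/1201628 43095343/1201628; -70610667/1201628 43095343/1201628 125131435/1201628]
step 2: y = z − H·x̄ = [10276847/1201628]
step 2: S = H·P̄·Hᵀ + R = [1587919139/1201628]
step 2: K = P̄·Hᵀ·S⁻¹ = [246806795/1587919139; -221541571/1587919139; -434579547/1587919139]
step 2: x' = x̄ + K·y = [6878264651/3175838278, 5081932559/1587919139, -1468297392/1587919139]
step 2: P' = (I − K·H)·P̄ = [17534884237/3175838278 24894881584/1587919139 -4050208866/1587919139; 24894881584/1587919139 96800704071/1587919139 -23173158095/1587919139; -4050208866/1587919139 -23173158095/1587919139 8188239502/1587919139]

step 0: x' = [308/173, 2867/692, -477/692], P' = [2082/173 4032/173 12/173; 4032/173 38491/692 -3209/692; 12/173 -3209/692 1999/692]
step 1: x' = [461621/1201628, -973647/600814, -94918/300407], P' = [5462707/1201628 3547616/300407 -975975/600814; 3547616/300407 27409247/600814 -6559821/600814; -975975/600814 -6559821/600814 2569659/600814]
step 2: x' = [6878264651/3175838278, 5081932559/1587919139, -1468297392/1587919139], P' = [17534884237/3175838278 24894881584/1587919139 -4050208866/1587919139; 24894881584/1587919139 96800704071/1587919139 -23173158095/1587919139; -4050208866/1587919139 -23173158095/1587919139 8188239502/1587919139]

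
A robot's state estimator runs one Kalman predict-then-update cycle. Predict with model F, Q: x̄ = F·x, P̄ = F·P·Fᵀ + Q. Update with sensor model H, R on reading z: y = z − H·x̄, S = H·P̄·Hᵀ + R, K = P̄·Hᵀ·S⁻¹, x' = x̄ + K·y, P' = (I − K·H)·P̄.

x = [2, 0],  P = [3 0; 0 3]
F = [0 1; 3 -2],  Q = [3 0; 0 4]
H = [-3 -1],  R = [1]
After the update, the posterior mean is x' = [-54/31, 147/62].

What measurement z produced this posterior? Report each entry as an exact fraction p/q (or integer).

x̄ = F·x = [0, 6]
P̄ = F·P·Fᵀ + Q = [6 -6; -6 43]
S = H·P̄·Hᵀ + R = [62]
K = P̄·Hᵀ·S⁻¹ = [-6/31; -25/62]
x' − x̄ = [-54/31, -225/62] = K·y
y = (KᵀK)⁻¹·Kᵀ·(x' − x̄) = [9]
z = y + H·x̄ = [9] + [-6] = [3]

z = [3]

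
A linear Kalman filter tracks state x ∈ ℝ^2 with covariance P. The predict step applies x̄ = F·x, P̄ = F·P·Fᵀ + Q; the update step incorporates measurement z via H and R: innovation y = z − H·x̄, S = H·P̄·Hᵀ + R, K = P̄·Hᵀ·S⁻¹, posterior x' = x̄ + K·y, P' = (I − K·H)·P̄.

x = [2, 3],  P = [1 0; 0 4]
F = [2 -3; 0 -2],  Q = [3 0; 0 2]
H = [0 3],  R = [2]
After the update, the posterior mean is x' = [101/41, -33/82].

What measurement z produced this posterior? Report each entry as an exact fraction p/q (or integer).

z = [-1]

x̄ = F·x = [-5, -6]
P̄ = F·P·Fᵀ + Q = [43 24; 24 18]
S = H·P̄·Hᵀ + R = [164]
K = P̄·Hᵀ·S⁻¹ = [18/41; 27/82]
x' − x̄ = [306/41, 459/82] = K·y
y = (KᵀK)⁻¹·Kᵀ·(x' − x̄) = [17]
z = y + H·x̄ = [17] + [-18] = [-1]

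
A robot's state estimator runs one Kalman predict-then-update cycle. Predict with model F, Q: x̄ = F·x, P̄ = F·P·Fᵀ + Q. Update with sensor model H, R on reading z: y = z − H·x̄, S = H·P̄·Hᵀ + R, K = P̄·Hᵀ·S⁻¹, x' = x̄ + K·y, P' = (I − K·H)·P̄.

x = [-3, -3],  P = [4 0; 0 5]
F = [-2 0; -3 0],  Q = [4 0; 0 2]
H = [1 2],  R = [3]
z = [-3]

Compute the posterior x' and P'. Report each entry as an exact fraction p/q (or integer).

x̄ = F·x = [6, 9]
P̄ = F·P·Fᵀ + Q = [20 24; 24 38]
y = z − H·x̄ = [-27]
S = H·P̄·Hᵀ + R = [271]
K = P̄·Hᵀ·S⁻¹ = [68/271; 100/271]
x' = x̄ + K·y = [-210/271, -261/271]
P' = (I − K·H)·P̄ = [796/271 -296/271; -296/271 298/271]

x' = [-210/271, -261/271]
P' = [796/271 -296/271; -296/271 298/271]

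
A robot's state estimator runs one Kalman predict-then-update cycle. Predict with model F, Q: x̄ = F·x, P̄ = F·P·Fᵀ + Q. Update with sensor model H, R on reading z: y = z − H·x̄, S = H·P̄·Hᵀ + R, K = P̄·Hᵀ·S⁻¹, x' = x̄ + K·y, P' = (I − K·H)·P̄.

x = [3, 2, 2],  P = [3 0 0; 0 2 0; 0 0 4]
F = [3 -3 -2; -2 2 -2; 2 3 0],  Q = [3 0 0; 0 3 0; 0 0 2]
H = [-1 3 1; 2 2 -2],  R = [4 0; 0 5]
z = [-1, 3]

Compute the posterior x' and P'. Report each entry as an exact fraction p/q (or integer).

x̄ = F·x = [-1, -6, 12]
P̄ = F·P·Fᵀ + Q = [64 -14 0; -14 39 0; 0 0 32]
y = z − H·x̄ = [4, 41]
S = H·P̄·Hᵀ + R = [535 -14; -14 433]
K = P̄·Hᵀ·S⁻¹ = [-44498/231459 52016/231459; 19141/77153 9528/77153; 4320/77153 -11264/77153]
x' = x̄ + K·y = [1723205/231459, 4294/77153, 481292/77153]
P' = (I − K·H)·P̄ = [4894988/231459 -3996/77153 1584320/77153; -3996/77153 25096/77153 -2720/77153; 1584320/77153 -2720/77153 1609760/77153]

x' = [1723205/231459, 4294/77153, 481292/77153]
P' = [4894988/231459 -3996/77153 1584320/77153; -3996/77153 25096/77153 -2720/77153; 1584320/77153 -2720/77153 1609760/77153]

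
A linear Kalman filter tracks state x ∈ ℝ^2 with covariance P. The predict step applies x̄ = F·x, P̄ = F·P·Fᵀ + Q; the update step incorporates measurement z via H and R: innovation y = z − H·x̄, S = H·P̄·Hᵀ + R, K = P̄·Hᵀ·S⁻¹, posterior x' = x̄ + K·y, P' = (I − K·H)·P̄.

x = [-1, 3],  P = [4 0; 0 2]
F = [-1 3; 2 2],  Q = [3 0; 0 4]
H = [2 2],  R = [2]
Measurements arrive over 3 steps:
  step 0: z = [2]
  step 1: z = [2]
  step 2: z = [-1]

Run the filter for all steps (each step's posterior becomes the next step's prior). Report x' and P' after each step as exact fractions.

step 0: x' = [476/123, -340/123], P' = [1393/123 -1364/123; -1364/123 1396/123]
step 1: x' = [-25840/15717, 41108/15717], P' = [97202/15717 -89654/15717; -89654/15717 89944/15717]
step 2: x' = [-722489/408819, 12478504/9402837], P' = [2524537/408819 -2331700/408819; -2331700/408819 53871692/9402837]

step 0: x̄ = F·x = [10, 4]
step 0: P̄ = F·P·Fᵀ + Q = [25 4; 4 28]
step 0: y = z − H·x̄ = [-26]
step 0: S = H·P̄·Hᵀ + R = [246]
step 0: K = P̄·Hᵀ·S⁻¹ = [29/123; 32/123]
step 0: x' = x̄ + K·y = [476/123, -340/123]
step 0: P' = (I − K·H)·P̄ = [1393/123 -1364/123; -1364/123 1396/123]
step 1: x̄ = F·x = [-1496/123, 272/123]
step 1: P̄ = F·P·Fᵀ + Q = [22510/123 134/123; 134/123 736/123]
step 1: y = z − H·x̄ = [898/41]
step 1: S = H·P̄·Hᵀ + R = [31434/41]
step 1: K = P̄·Hᵀ·S⁻¹ = [2516/5239; 290/15717]
step 1: x' = x̄ + K·y = [-25840/15717, 41108/15717]
step 1: P' = (I − K·H)·P̄ = [97202/15717 -89654/15717; -89654/15717 89944/15717]
step 2: x̄ = F·x = [149164/15717, 30536/15717]
step 2: P̄ = F·P·Fᵀ + Q = [1491773/15717 -4452/5239; -4452/5239 94220/15717]
step 2: y = z − H·x̄ = [-125039/5239]
step 2: S = H·P̄·Hᵀ + R = [6268558/15717]
step 2: K = P̄·Hᵀ·S⁻¹ = [64279/136273; 80864/3134279]
step 2: x' = x̄ + K·y = [-722489/408819, 12478504/9402837]
step 2: P' = (I − K·H)·P̄ = [2524537/408819 -2331700/408819; -2331700/408819 53871692/9402837]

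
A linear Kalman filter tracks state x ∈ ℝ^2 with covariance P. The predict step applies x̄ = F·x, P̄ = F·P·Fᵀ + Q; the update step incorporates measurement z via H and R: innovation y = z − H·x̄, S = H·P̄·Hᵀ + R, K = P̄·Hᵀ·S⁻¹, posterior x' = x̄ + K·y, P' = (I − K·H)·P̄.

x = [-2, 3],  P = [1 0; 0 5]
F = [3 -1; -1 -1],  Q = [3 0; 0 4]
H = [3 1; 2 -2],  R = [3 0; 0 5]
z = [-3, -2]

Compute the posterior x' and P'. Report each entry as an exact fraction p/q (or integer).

x̄ = F·x = [-9, -1]
P̄ = F·P·Fᵀ + Q = [17 2; 2 10]
y = z − H·x̄ = [25, 14]
S = H·P̄·Hᵀ + R = [178 74; 74 97]
K = P̄·Hᵀ·S⁻¹ = [2921/11790 709/5895; 152/655 -224/655]
x' = x̄ + K·y = [-4411/3930, 9/655]
P' = (I − K·H)·P̄ = [3077/11790 -26/655; -26/655 534/655]

x' = [-4411/3930, 9/655]
P' = [3077/11790 -26/655; -26/655 534/655]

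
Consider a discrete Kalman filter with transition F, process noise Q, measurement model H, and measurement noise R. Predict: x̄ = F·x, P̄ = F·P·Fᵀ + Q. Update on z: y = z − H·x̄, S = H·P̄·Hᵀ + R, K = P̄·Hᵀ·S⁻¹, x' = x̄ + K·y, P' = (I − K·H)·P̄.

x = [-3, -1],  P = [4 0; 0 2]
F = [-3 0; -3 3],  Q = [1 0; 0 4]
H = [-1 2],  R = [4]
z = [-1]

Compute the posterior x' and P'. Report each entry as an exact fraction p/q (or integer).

x̄ = F·x = [9, 6]
P̄ = F·P·Fᵀ + Q = [37 36; 36 58]
y = z − H·x̄ = [-4]
S = H·P̄·Hᵀ + R = [129]
K = P̄·Hᵀ·S⁻¹ = [35/129; 80/129]
x' = x̄ + K·y = [1021/129, 454/129]
P' = (I − K·H)·P̄ = [3548/129 1844/129; 1844/129 1082/129]

x' = [1021/129, 454/129]
P' = [3548/129 1844/129; 1844/129 1082/129]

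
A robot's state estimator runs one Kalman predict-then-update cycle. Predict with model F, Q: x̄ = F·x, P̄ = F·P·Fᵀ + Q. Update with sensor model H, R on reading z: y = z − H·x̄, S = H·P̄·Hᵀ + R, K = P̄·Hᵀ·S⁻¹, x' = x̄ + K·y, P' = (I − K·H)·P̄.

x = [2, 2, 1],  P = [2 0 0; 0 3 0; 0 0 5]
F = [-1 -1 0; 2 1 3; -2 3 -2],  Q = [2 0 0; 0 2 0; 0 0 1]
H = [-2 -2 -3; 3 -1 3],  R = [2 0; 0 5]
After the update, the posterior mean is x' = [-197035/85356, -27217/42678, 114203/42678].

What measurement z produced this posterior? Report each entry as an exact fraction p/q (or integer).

x̄ = F·x = [-4, 9, 0]
P̄ = F·P·Fᵀ + Q = [7 -7 -5; -7 58 -29; -5 -29 56]
S = H·P̄·Hᵀ + R = [302 -240; -240 756]
K = P̄·Hᵀ·S⁻¹ = [1205/14226 3763/85356; -4265/14226 -13433/42678; -1330/7113 7741/42678]
x' − x̄ = [144389/85356, -411319/42678, 114203/42678] = K·y
y = (KᵀK)⁻¹·Kᵀ·(x' − x̄) = [8, 23]
z = y + H·x̄ = [8, 23] + [-10, -21] = [-2, 2]

z = [-2, 2]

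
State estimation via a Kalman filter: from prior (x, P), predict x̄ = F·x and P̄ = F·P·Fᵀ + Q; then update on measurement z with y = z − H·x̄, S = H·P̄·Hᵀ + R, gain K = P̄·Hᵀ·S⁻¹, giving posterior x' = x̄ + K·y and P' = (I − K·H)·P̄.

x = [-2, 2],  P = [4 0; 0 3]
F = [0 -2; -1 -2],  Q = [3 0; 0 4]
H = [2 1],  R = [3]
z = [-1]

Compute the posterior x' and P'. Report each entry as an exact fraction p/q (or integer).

x' = [-146/131, 134/131]
P' = [201/131 -276/131; -276/131 684/131]

x̄ = F·x = [-4, -2]
P̄ = F·P·Fᵀ + Q = [15 12; 12 20]
y = z − H·x̄ = [9]
S = H·P̄·Hᵀ + R = [131]
K = P̄·Hᵀ·S⁻¹ = [42/131; 44/131]
x' = x̄ + K·y = [-146/131, 134/131]
P' = (I − K·H)·P̄ = [201/131 -276/131; -276/131 684/131]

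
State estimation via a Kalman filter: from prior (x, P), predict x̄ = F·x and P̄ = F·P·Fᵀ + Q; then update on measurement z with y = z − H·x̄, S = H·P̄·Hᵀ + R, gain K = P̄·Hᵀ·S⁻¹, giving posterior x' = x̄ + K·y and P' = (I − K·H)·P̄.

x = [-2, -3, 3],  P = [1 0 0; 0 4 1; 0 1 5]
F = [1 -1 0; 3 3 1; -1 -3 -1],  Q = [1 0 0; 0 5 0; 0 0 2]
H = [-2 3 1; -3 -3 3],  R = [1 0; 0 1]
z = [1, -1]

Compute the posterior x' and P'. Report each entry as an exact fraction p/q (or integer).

x' = [-30523/22629, -177/7543, -115792/67887]
P' = [25202/7543 6020/7543 93308/22629; 6020/7543 1951/7543 7726/7543; 93308/22629 7726/7543 353678/67887]

x̄ = F·x = [1, -12, 8]
P̄ = F·P·Fᵀ + Q = [6 -10 12; -10 61 -50; 12 -50 50]
y = z − H·x̄ = [31, -58]
S = H·P̄·Hᵀ + R = [396 -741; -741 1558]
K = P̄·Hᵀ·S⁻¹ = [-196/1191 -358/7543; 81/397 -735/7543; 128/3573 4220/22629]
x' = x̄ + K·y = [-30523/22629, -177/7543, -115792/67887]
P' = (I − K·H)·P̄ = [25202/7543 6020/7543 93308/22629; 6020/7543 1951/7543 7726/7543; 93308/22629 7726/7543 353678/67887]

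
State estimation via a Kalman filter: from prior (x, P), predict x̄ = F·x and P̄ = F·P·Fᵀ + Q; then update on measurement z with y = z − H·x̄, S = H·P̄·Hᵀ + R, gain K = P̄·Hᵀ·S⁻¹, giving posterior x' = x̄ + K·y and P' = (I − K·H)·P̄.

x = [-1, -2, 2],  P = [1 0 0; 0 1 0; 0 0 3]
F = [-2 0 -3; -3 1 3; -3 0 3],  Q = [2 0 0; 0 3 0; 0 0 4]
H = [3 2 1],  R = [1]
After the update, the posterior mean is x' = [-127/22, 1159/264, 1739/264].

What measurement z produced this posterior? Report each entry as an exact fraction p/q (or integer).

x̄ = F·x = [-4, 7, 9]
P̄ = F·P·Fᵀ + Q = [33 -21 -21; -21 40 36; -21 36 40]
S = H·P̄·Hᵀ + R = [264]
K = P̄·Hᵀ·S⁻¹ = [3/22; 53/264; 49/264]
x' − x̄ = [-39/22, -689/264, -637/264] = K·y
y = (KᵀK)⁻¹·Kᵀ·(x' − x̄) = [-13]
z = y + H·x̄ = [-13] + [11] = [-2]

z = [-2]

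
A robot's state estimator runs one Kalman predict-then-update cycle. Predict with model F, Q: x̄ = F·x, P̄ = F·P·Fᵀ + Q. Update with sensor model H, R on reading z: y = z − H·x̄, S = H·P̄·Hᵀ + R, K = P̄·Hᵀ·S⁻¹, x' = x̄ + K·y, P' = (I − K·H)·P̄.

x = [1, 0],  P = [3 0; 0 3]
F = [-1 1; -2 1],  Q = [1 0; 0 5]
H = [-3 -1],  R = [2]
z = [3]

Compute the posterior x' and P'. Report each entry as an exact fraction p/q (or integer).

x' = [-79/139, -184/139]
P' = [73/139 -159/139; -159/139 571/139]

x̄ = F·x = [-1, -2]
P̄ = F·P·Fᵀ + Q = [7 9; 9 20]
y = z − H·x̄ = [-2]
S = H·P̄·Hᵀ + R = [139]
K = P̄·Hᵀ·S⁻¹ = [-30/139; -47/139]
x' = x̄ + K·y = [-79/139, -184/139]
P' = (I − K·H)·P̄ = [73/139 -159/139; -159/139 571/139]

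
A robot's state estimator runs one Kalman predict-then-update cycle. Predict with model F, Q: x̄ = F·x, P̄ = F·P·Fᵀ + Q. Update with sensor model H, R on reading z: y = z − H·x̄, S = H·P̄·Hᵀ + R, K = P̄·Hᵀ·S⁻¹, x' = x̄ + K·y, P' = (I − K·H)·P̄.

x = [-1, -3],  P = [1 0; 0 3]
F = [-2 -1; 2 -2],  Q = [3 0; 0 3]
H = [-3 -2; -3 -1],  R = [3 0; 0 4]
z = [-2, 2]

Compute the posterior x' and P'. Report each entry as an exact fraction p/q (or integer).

x̄ = F·x = [5, 4]
P̄ = F·P·Fᵀ + Q = [10 2; 2 19]
y = z − H·x̄ = [21, 21]
S = H·P̄·Hᵀ + R = [193 146; 146 125]
K = P̄·Hᵀ·S⁻¹ = [422/2809 -1212/2809; -1850/2809 1599/2809]
x' = x̄ + K·y = [-2545/2809, 5965/2809]
P' = (I − K·H)·P̄ = [3654/2809 -6114/2809; -6114/2809 11946/2809]

x' = [-2545/2809, 5965/2809]
P' = [3654/2809 -6114/2809; -6114/2809 11946/2809]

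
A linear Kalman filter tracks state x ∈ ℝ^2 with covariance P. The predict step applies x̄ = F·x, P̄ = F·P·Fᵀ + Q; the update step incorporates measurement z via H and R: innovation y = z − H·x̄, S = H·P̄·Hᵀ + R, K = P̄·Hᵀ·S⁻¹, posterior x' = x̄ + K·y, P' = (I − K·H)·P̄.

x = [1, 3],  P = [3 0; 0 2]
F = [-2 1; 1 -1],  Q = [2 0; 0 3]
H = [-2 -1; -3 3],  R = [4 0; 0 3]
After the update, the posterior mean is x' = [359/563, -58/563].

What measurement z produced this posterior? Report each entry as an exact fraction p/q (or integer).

x̄ = F·x = [1, -2]
P̄ = F·P·Fᵀ + Q = [16 -8; -8 8]
S = H·P̄·Hᵀ + R = [44 96; 96 363]
K = P̄·Hᵀ·S⁻¹ = [-150/563 -72/563; -142/563 112/563]
x' − x̄ = [-204/563, 1068/563] = K·y
y = (KᵀK)⁻¹·Kᵀ·(x' − x̄) = [-2, 7]
z = y + H·x̄ = [-2, 7] + [0, -9] = [-2, -2]

z = [-2, -2]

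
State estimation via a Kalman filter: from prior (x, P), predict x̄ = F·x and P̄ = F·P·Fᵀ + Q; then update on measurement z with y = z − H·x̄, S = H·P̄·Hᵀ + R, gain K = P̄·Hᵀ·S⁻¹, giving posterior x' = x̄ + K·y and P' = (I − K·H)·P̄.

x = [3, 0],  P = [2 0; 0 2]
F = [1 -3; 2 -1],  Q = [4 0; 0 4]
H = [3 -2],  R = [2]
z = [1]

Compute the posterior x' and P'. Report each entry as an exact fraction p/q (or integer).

x̄ = F·x = [3, 6]
P̄ = F·P·Fᵀ + Q = [24 10; 10 14]
y = z − H·x̄ = [4]
S = H·P̄·Hᵀ + R = [154]
K = P̄·Hᵀ·S⁻¹ = [26/77; 1/77]
x' = x̄ + K·y = [335/77, 466/77]
P' = (I − K·H)·P̄ = [496/77 718/77; 718/77 1076/77]

x' = [335/77, 466/77]
P' = [496/77 718/77; 718/77 1076/77]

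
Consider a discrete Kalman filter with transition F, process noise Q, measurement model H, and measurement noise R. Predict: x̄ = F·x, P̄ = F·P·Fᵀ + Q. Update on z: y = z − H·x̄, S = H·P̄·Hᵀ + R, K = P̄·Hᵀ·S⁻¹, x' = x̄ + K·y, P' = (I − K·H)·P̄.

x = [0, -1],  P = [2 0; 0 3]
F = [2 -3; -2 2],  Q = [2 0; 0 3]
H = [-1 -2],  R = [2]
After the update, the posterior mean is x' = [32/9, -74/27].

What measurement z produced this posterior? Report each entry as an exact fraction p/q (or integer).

x̄ = F·x = [3, -2]
P̄ = F·P·Fᵀ + Q = [37 -26; -26 23]
S = H·P̄·Hᵀ + R = [27]
K = P̄·Hᵀ·S⁻¹ = [5/9; -20/27]
x' − x̄ = [5/9, -20/27] = K·y
y = (KᵀK)⁻¹·Kᵀ·(x' − x̄) = [1]
z = y + H·x̄ = [1] + [1] = [2]

z = [2]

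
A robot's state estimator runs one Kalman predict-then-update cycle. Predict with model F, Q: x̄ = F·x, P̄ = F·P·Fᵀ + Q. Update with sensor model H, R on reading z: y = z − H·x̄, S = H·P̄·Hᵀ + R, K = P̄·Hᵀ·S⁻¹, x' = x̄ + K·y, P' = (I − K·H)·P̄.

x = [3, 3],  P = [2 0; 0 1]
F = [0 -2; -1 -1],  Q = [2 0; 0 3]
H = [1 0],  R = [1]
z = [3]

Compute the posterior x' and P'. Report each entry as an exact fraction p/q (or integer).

x̄ = F·x = [-6, -6]
P̄ = F·P·Fᵀ + Q = [6 2; 2 6]
y = z − H·x̄ = [9]
S = H·P̄·Hᵀ + R = [7]
K = P̄·Hᵀ·S⁻¹ = [6/7; 2/7]
x' = x̄ + K·y = [12/7, -24/7]
P' = (I − K·H)·P̄ = [6/7 2/7; 2/7 38/7]

x' = [12/7, -24/7]
P' = [6/7 2/7; 2/7 38/7]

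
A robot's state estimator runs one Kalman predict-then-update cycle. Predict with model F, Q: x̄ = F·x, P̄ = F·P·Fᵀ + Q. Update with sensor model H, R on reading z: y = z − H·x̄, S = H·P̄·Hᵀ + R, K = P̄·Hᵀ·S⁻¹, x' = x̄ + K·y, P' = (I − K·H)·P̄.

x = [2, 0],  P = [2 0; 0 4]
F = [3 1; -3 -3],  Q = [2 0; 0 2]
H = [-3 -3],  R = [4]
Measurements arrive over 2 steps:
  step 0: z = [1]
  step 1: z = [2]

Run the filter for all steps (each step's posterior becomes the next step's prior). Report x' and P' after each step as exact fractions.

step 0: x̄ = F·x = [6, -6]
step 0: P̄ = F·P·Fᵀ + Q = [24 -30; -30 56]
step 0: y = z − H·x̄ = [1]
step 0: S = H·P̄·Hᵀ + R = [184]
step 0: K = P̄·Hᵀ·S⁻¹ = [9/92; -39/92]
step 0: x' = x̄ + K·y = [561/92, -591/92]
step 0: P' = (I − K·H)·P̄ = [1023/46 -1029/46; -1029/46 1055/46]
step 1: x̄ = F·x = [273/23, 45/46]
step 1: P̄ = F·P·Fᵀ + Q = [2090/23 -12/23; -12/23 136/23]
step 1: y = z − H·x̄ = [1865/46]
step 1: S = H·P̄·Hᵀ + R = [19910/23]
step 1: K = P̄·Hᵀ·S⁻¹ = [-3117/9955; -186/9955]
step 1: x' = x̄ + K·y = [-3285/3982, 879/3982]
step 1: P' = (I − K·H)·P̄ = [59764/9955 -55608/9955; -55608/9955 55856/9955]

step 0: x' = [561/92, -591/92], P' = [1023/46 -1029/46; -1029/46 1055/46]
step 1: x' = [-3285/3982, 879/3982], P' = [59764/9955 -55608/9955; -55608/9955 55856/9955]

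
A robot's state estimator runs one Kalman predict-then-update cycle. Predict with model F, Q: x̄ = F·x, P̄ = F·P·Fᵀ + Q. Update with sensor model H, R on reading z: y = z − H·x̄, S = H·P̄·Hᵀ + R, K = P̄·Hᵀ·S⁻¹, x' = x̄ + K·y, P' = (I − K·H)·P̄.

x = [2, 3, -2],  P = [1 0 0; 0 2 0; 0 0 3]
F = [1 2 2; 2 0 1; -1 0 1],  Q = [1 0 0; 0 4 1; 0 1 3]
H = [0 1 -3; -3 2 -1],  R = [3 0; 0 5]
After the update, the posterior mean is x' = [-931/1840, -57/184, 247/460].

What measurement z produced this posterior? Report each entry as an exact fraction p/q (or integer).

x̄ = F·x = [4, 2, -4]
P̄ = F·P·Fᵀ + Q = [22 8 5; 8 11 2; 5 2 7]
S = H·P̄·Hᵀ + R = [65 50; 50 180]
K = P̄·Hᵀ·S⁻¹ = [149/920 -129/368; 11/92 -51/920; -63/230 -11/460]
x' − x̄ = [-8291/1840, -425/184, 2087/460] = K·y
y = (KᵀK)⁻¹·Kᵀ·(x' − x̄) = [-17, 5]
z = y + H·x̄ = [-17, 5] + [14, -4] = [-3, 1]

z = [-3, 1]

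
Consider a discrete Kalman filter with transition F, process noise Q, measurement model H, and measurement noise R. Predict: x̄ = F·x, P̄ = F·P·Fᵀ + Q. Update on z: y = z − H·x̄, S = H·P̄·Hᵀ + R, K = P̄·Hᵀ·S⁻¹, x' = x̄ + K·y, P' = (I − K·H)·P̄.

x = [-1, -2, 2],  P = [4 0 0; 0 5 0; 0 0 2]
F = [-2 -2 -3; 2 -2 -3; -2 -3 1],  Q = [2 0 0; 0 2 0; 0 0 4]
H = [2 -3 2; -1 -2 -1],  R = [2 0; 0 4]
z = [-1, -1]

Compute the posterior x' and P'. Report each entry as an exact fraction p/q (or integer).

x̄ = F·x = [0, -4, 10]
P̄ = F·P·Fᵀ + Q = [56 22 40; 22 56 8; 40 8 67]
y = z − H·x̄ = [-33, 1]
S = H·P̄·Hᵀ + R = [958 -100; -100 551]
K = P̄·Hᵀ·S⁻¹ = [27713/258929 -60760/258929; -36854/258929 -73418/258929; 46195/258929 -49417/258929]
x' = x̄ + K·y = [-975289/258929, 107048/258929, 1015438/258929]
P' = (I − K·H)·P̄ = [2501786/258929 61522/258929 -2381790/258929; 61522/258929 94436/258929 43278/258929; -2381790/258929 43278/258929 2492902/258929]

x' = [-975289/258929, 107048/258929, 1015438/258929]
P' = [2501786/258929 61522/258929 -2381790/258929; 61522/258929 94436/258929 43278/258929; -2381790/258929 43278/258929 2492902/258929]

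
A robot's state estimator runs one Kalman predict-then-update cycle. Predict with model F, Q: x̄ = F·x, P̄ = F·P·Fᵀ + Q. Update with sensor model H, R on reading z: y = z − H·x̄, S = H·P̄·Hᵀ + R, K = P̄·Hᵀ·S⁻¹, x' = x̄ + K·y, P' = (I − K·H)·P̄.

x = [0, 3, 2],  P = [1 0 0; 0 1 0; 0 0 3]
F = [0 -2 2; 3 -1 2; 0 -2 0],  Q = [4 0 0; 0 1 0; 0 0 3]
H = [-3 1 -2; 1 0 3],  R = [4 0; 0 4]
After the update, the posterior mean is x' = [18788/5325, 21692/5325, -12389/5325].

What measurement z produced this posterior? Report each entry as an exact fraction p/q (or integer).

z = [-2, -3]

x̄ = F·x = [-2, 1, -6]
P̄ = F·P·Fᵀ + Q = [20 14 4; 14 23 2; 4 2 7]
S = H·P̄·Hᵀ + R = [191 -126; -126 111]
K = P̄·Hᵀ·S⁻¹ = [-654/1775 -692/5325; -11/1775 922/5325; 162/1775 1751/5325]
x' − x̄ = [29438/5325, 16367/5325, 19561/5325] = K·y
y = (KᵀK)⁻¹·Kᵀ·(x' − x̄) = [-21, 17]
z = y + H·x̄ = [-21, 17] + [19, -20] = [-2, -3]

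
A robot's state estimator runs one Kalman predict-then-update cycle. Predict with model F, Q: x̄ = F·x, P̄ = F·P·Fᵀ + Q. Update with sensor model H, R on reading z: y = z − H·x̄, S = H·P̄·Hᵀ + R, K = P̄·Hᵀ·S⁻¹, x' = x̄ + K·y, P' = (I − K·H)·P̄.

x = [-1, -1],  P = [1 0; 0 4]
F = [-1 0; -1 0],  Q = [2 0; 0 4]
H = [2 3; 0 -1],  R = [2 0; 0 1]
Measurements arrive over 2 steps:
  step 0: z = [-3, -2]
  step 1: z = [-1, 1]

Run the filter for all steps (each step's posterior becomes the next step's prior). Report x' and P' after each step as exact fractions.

step 0: x' = [-241/137, 67/137], P' = [160/137 -82/137; -82/137 66/137]
step 1: x' = [125/169, -131/169], P' = [11742/9971 -6008/9971; -6008/9971 4820/9971]

step 0: x̄ = F·x = [1, 1]
step 0: P̄ = F·P·Fᵀ + Q = [3 1; 1 5]
step 0: y = z − H·x̄ = [-8, -1]
step 0: S = H·P̄·Hᵀ + R = [71 -17; -17 6]
step 0: K = P̄·Hᵀ·S⁻¹ = [37/137 82/137; 17/137 -66/137]
step 0: x' = x̄ + K·y = [-241/137, 67/137]
step 0: P' = (I − K·H)·P̄ = [160/137 -82/137; -82/137 66/137]
step 1: x̄ = F·x = [241/137, 241/137]
step 1: P̄ = F·P·Fᵀ + Q = [434/137 160/137; 160/137 708/137]
step 1: y = z − H·x̄ = [-1342/137, 378/137]
step 1: S = H·P̄·Hᵀ + R = [10302/137 -2444/137; -2444/137 845/137]
step 1: K = P̄·Hᵀ·S⁻¹ = [210/767 6008/9971; 94/767 -4820/9971]
step 1: x' = x̄ + K·y = [125/169, -131/169]
step 1: P' = (I − K·H)·P̄ = [11742/9971 -6008/9971; -6008/9971 4820/9971]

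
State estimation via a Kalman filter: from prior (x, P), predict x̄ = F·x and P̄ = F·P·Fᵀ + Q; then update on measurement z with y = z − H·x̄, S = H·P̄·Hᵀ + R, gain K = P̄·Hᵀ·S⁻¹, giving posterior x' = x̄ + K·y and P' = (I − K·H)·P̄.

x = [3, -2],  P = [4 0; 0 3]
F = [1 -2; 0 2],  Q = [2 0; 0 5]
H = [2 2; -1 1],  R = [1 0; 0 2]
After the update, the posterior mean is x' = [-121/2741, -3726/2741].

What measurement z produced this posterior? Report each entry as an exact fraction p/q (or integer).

z = [-3, -1]

x̄ = F·x = [7, -4]
P̄ = F·P·Fᵀ + Q = [18 -12; -12 17]
S = H·P̄·Hᵀ + R = [45 -2; -2 61]
K = P̄·Hᵀ·S⁻¹ = [672/2741 -1326/2741; 668/2741 1325/2741]
x' − x̄ = [-19308/2741, 7238/2741] = K·y
y = (KᵀK)⁻¹·Kᵀ·(x' − x̄) = [-9, 10]
z = y + H·x̄ = [-9, 10] + [6, -11] = [-3, -1]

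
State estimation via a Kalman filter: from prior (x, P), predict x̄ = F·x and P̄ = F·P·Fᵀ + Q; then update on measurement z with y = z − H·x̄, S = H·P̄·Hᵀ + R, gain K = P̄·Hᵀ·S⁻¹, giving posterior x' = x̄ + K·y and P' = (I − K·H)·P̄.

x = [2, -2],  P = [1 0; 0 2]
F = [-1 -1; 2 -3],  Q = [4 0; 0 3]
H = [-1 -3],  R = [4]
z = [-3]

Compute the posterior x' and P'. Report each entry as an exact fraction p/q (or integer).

x̄ = F·x = [0, 10]
P̄ = F·P·Fᵀ + Q = [7 4; 4 25]
y = z − H·x̄ = [27]
S = H·P̄·Hᵀ + R = [260]
K = P̄·Hᵀ·S⁻¹ = [-19/260; -79/260]
x' = x̄ + K·y = [-513/260, 467/260]
P' = (I − K·H)·P̄ = [1459/260 -461/260; -461/260 259/260]

x' = [-513/260, 467/260]
P' = [1459/260 -461/260; -461/260 259/260]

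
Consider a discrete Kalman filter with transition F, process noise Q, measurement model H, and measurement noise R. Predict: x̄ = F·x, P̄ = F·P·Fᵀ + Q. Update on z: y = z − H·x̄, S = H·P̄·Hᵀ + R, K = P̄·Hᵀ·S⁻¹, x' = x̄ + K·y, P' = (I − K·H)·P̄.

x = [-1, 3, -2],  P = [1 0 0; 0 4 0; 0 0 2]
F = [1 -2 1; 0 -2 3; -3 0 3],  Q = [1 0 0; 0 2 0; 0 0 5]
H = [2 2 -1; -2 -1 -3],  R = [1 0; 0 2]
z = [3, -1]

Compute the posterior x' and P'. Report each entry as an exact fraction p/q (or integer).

x' = [55099/69281, 32492/69281, -25063/69281]
P' = [161593/138562 -85493/69281 -24937/69281; -85493/69281 105398/69281 27978/69281; -24937/69281 27978/69281 20292/69281]

x̄ = F·x = [-9, -12, -3]
P̄ = F·P·Fᵀ + Q = [20 22 3; 22 36 18; 3 18 32]
y = z − H·x̄ = [42, -40]
S = H·P̄·Hᵀ + R = [349 -290; -290 638]
K = P̄·Hᵀ·S⁻¹ = [536/2389 -1289/138562; 408/2389 -9173/69281; -490/2389 -19490/69281]
x' = x̄ + K·y = [55099/69281, 32492/69281, -25063/69281]
P' = (I − K·H)·P̄ = [161593/138562 -85493/69281 -24937/69281; -85493/69281 105398/69281 27978/69281; -24937/69281 27978/69281 20292/69281]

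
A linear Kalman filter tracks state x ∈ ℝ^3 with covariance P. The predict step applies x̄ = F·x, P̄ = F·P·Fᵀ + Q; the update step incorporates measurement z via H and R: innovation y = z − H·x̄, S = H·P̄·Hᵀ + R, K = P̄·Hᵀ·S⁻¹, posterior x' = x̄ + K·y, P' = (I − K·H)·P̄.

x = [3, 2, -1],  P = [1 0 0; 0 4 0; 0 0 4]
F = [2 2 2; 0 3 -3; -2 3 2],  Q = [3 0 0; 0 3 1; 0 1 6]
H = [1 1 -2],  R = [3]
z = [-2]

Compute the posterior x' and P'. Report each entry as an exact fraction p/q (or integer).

x̄ = F·x = [8, 9, -2]
P̄ = F·P·Fᵀ + Q = [39 0 36; 0 75 13; 36 13 62]
y = z − H·x̄ = [-23]
S = H·P̄·Hᵀ + R = [169]
K = P̄·Hᵀ·S⁻¹ = [-33/169; 49/169; -75/169]
x' = x̄ + K·y = [2111/169, 394/169, 1387/169]
P' = (I − K·H)·P̄ = [5502/169 1617/169 3609/169; 1617/169 10274/169 5872/169; 3609/169 5872/169 4853/169]

x' = [2111/169, 394/169, 1387/169]
P' = [5502/169 1617/169 3609/169; 1617/169 10274/169 5872/169; 3609/169 5872/169 4853/169]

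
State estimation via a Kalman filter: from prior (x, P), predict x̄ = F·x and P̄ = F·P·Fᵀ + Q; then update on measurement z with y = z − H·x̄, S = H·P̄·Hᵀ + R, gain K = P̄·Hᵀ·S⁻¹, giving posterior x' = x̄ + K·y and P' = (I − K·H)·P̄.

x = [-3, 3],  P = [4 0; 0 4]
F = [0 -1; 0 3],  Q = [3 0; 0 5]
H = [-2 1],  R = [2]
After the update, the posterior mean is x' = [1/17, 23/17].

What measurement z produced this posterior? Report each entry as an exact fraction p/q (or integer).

z = [1]

x̄ = F·x = [-3, 9]
P̄ = F·P·Fᵀ + Q = [7 -12; -12 41]
S = H·P̄·Hᵀ + R = [119]
K = P̄·Hᵀ·S⁻¹ = [-26/119; 65/119]
x' − x̄ = [52/17, -130/17] = K·y
y = (KᵀK)⁻¹·Kᵀ·(x' − x̄) = [-14]
z = y + H·x̄ = [-14] + [15] = [1]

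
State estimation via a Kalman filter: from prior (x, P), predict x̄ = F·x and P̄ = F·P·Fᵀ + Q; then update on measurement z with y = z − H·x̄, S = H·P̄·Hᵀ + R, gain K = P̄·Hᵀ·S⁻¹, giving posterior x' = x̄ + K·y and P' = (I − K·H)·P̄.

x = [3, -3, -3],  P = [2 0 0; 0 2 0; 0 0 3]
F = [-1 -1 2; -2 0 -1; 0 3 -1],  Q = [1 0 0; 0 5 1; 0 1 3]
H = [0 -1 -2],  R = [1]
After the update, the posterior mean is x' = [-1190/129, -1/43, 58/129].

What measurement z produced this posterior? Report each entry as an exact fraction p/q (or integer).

x̄ = F·x = [-6, -3, -6]
P̄ = F·P·Fᵀ + Q = [17 -2 -12; -2 16 4; -12 4 24]
S = H·P̄·Hᵀ + R = [129]
K = P̄·Hᵀ·S⁻¹ = [26/129; -8/43; -52/129]
x' − x̄ = [-416/129, 128/43, 832/129] = K·y
y = (KᵀK)⁻¹·Kᵀ·(x' − x̄) = [-16]
z = y + H·x̄ = [-16] + [15] = [-1]

z = [-1]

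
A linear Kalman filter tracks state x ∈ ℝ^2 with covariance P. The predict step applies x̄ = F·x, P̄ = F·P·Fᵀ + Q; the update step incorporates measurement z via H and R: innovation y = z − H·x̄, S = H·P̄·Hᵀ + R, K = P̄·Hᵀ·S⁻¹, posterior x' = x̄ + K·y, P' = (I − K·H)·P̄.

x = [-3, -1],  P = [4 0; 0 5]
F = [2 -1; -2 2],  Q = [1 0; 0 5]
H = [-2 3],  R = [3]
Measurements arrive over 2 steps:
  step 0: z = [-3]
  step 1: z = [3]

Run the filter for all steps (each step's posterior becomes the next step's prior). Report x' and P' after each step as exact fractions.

step 0: x' = [-405/386, -1287/772], P' = [525/193 639/386; 639/386 1027/772]
step 1: x' = [-19545/13924, 165/6962], P' = [72285/27848 43557/27848; 43557/27848 35039/27848]

step 0: x̄ = F·x = [-5, 4]
step 0: P̄ = F·P·Fᵀ + Q = [22 -26; -26 41]
step 0: y = z − H·x̄ = [-25]
step 0: S = H·P̄·Hᵀ + R = [772]
step 0: K = P̄·Hᵀ·S⁻¹ = [-61/386; 175/772]
step 0: x' = x̄ + K·y = [-405/386, -1287/772]
step 0: P' = (I − K·H)·P̄ = [525/193 639/386; 639/386 1027/772]
step 1: x̄ = F·x = [-333/772, -477/386]
step 1: P̄ = F·P·Fᵀ + Q = [5087/772 -1393/386; -1393/386 1536/193]
step 1: y = z − H·x̄ = [1128/193]
step 1: S = H·P̄·Hᵀ + R = [27848/193]
step 1: K = P̄·Hᵀ·S⁻¹ = [-4633/27848; 6001/27848]
step 1: x' = x̄ + K·y = [-19545/13924, 165/6962]
step 1: P' = (I − K·H)·P̄ = [72285/27848 43557/27848; 43557/27848 35039/27848]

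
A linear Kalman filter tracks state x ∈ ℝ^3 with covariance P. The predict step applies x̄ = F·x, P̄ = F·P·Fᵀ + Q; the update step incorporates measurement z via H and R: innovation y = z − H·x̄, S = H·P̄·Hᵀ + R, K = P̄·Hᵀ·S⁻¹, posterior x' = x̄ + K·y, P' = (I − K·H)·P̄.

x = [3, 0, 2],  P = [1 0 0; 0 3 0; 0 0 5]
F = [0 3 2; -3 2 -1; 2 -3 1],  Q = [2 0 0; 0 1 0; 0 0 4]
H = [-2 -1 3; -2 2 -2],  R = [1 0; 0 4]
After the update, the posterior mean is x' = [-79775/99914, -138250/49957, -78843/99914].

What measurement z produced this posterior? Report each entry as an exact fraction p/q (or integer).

x̄ = F·x = [4, -11, 8]
P̄ = F·P·Fᵀ + Q = [49 8 -17; 8 27 -29; -17 -29 40]
S = H·P̄·Hᵀ + R = [994 -312; -312 500]
K = P̄·Hᵀ·S⁻¹ = [-23369/99914 -12087/49957; -4381/49957 6858/49957; 14763/99914 -5785/49957]
x' − x̄ = [-479431/99914, 411277/49957, -878155/99914] = K·y
y = (KᵀK)⁻¹·Kᵀ·(x' − x̄) = [-25, 44]
z = y + H·x̄ = [-25, 44] + [27, -46] = [2, -2]

z = [2, -2]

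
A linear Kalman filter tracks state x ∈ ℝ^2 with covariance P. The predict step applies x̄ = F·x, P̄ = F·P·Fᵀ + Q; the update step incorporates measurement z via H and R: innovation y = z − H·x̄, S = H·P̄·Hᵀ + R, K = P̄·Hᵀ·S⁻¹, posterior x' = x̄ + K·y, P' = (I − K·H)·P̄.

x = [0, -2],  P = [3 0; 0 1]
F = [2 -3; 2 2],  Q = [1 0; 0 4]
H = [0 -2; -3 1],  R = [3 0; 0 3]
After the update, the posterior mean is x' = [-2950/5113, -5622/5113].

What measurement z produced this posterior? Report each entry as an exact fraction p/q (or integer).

z = [2, 1]

x̄ = F·x = [6, -4]
P̄ = F·P·Fᵀ + Q = [22 6; 6 20]
S = H·P̄·Hᵀ + R = [83 -4; -4 185]
K = P̄·Hᵀ·S⁻¹ = [-820/5113 -1676/5113; -2464/5113 2/5113]
x' − x̄ = [-33628/5113, 14830/5113] = K·y
y = (KᵀK)⁻¹·Kᵀ·(x' − x̄) = [-6, 23]
z = y + H·x̄ = [-6, 23] + [8, -22] = [2, 1]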